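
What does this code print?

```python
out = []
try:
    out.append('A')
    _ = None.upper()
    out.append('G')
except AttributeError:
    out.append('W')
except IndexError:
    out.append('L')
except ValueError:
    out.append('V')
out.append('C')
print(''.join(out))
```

Execution trace: 'A' (try body) → 'W' (except AttributeError) → 'C' (after the try/except). Output: AWC

Answer: AWC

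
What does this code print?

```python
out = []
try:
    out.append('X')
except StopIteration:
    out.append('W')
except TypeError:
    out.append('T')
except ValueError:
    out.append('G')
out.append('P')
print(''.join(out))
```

Execution trace: 'X' (try body, no exception) → 'P' (after the try/except). Output: XP

Answer: XP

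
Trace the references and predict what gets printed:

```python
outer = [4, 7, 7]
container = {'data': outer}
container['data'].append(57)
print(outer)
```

Key concept: dict holds reference to list.
Step by step:
`outer = [4, 7, 7]` → outer = [4, 7, 7]
`container = {'data': outer}` → container = {'data': [4, 7, 7]}
`container['data'].append(57)` → outer = [4, 7, 7, 57]; container = {'data': [4, 7, 7, 57]}
`print(outer)` → prints [4, 7, 7, 57]

Answer: [4, 7, 7, 57]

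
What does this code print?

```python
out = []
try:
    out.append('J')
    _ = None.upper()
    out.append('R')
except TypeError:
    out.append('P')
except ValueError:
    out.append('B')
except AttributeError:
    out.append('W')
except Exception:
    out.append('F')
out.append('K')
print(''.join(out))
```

Execution trace: 'J' (try body) → 'W' (except AttributeError) → 'K' (after the try/except). Output: JWK

Answer: JWK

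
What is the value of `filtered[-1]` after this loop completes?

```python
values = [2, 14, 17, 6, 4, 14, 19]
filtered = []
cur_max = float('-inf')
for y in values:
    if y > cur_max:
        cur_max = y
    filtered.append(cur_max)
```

Running max ends at 19
`filtered` takes the values: [] → [2] → [2, 14] → [2, 14, 17] → [2, 14, 17, 17] → [2, 14, 17, 17, 17] → [2, 14, 17, 17, 17, 17] → [2, 14, 17, 17, 17, 17, 19]
So `filtered[-1]` = 19

Answer: 19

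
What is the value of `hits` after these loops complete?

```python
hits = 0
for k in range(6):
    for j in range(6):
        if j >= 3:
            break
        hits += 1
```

Inner breaks at 3, outer runs 6 times
`hits` takes the values: 0 → 1 → 2 → 3 → 4 → 5 → 6 → 7 → 8 → 9 → 10 → 11 → 12 → 13 → 14 → 15 → 16 → 17 → 18

Answer: 18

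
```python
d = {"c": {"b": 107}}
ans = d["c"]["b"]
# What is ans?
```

Trace:
`d = {"c": {"b": 107}}` → d = {'c': {'b': 107}}
`ans = d["c"]["b"]` → ans = 107
So ans = 107

Answer: 107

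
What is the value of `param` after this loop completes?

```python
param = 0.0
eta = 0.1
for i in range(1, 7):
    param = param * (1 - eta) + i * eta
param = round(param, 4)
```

Moving average with lr=0.1
`param` takes the values: 0.0 → 0.1 → 0.29 → 0.561 → 0.9049 → 1.31441 → 1.782969 → 1.783

Answer: 1.783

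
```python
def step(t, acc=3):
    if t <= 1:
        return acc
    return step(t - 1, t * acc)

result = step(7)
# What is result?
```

Accumulator trace (n, acc): (7, 3) -> (6, 21) -> (5, 126) -> (4, 630) -> (3, 2520) -> (2, 7560) -> (1, 15120) -> return 15120

Answer: 15120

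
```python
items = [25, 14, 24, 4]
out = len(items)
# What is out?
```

Trace:
`items = [25, 14, 24, 4]` → items = [25, 14, 24, 4]
`out = len(items)` → out = 4
So out = 4

Answer: 4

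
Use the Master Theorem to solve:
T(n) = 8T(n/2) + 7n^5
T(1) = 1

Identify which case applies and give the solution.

a=8, b=2, f(n)=7n^5. log_2(8) = 3. Since c=5 > 3 and the regularity condition holds (8(n/2)^5 = (8/2^5)n^5 with 8/2^5 < 1), Case 3 applies: T(n) = Θ(f(n)) = O(n^5).

Answer: O(n^5) - Case 3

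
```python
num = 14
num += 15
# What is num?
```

Trace:
`num = 14` → num = 14
`num += 15` → num = 29
So num = 29

Answer: 29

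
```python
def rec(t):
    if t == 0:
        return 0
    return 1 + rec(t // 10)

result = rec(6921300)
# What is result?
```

Count of digits of 6921300: 7

Answer: 7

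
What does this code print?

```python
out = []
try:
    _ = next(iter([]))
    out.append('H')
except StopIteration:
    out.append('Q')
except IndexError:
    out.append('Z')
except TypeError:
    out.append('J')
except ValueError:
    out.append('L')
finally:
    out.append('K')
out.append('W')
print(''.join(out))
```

Execution trace: 'Q' (except StopIteration) → 'K' (finally) → 'W' (after the try/except). Output: QKW

Answer: QKW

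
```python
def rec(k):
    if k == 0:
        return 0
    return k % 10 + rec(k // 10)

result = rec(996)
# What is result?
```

Sum of digits of 996: 6 + 9 + 9 = 24

Answer: 24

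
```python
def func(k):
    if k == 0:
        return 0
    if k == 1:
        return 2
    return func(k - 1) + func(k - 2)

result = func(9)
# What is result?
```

Build up from base cases: func(0)=0, func(1)=2, func(2)=2, func(3)=4, func(4)=6, func(5)=10, func(6)=16, ..., func(9)=68

Answer: 68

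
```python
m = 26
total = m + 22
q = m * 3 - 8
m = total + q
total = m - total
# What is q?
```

Trace:
`m = 26` → m = 26
`total = m + 22` → total = 48
`q = m * 3 - 8` → q = 70
`m = total + q` → m = 118
`total = m - total` → total = 70
So q = 70

Answer: 70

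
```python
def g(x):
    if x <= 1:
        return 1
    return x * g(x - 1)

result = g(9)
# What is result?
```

g(9) = 9 * 8 * 7 * 6 * 5 * 4 * 3 * 2 * 1 = 362880

Answer: 362880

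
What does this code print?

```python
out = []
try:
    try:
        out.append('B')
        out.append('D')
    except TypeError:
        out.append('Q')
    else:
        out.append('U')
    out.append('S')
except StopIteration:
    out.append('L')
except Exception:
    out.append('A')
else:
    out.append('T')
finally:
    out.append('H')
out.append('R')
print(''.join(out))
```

Execution trace: 'B' (inner try body) → 'D' (inner try body, no exception) → 'U' (inner else) → 'S' (try body, no exception) → 'T' (else) → 'H' (finally) → 'R' (after the try/except). Output: BDUSTHR

Answer: BDUSTHR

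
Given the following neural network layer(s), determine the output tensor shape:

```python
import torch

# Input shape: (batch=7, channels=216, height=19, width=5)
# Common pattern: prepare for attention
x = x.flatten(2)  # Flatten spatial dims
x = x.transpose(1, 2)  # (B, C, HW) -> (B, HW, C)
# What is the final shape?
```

Input: (7, 216, 19, 5) -> after flatten(2): (7, 216, 95) -> Output: (7, 95, 216)

Answer: (7, 95, 216)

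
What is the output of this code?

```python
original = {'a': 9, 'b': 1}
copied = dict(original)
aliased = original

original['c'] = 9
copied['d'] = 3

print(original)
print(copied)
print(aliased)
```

Key concept: dict() creates copy, assignment creates alias.
Step by step:
`original = {'a': 9, 'b': 1}` → original = {'a': 9, 'b': 1}
`copied = dict(original)` → copied = {'a': 9, 'b': 1}
`aliased = original` → aliased = {'a': 9, 'b': 1} (same object as original)
`original['c'] = 9` → original = {'a': 9, 'b': 1, 'c': 9} (same object as aliased); aliased = {'a': 9, 'b': 1, 'c': 9} (same object as original)
`copied['d'] = 3` → copied = {'a': 9, 'b': 1, 'd': 3}
`print(original)` → prints {'a': 9, 'b': 1, 'c': 9}
`print(copied)` → prints {'a': 9, 'b': 1, 'd': 3}
`print(aliased)` → prints {'a': 9, 'b': 1, 'c': 9}

Answer:
{'a': 9, 'b': 1, 'c': 9}
{'a': 9, 'b': 1, 'd': 3}
{'a': 9, 'b': 1, 'c': 9}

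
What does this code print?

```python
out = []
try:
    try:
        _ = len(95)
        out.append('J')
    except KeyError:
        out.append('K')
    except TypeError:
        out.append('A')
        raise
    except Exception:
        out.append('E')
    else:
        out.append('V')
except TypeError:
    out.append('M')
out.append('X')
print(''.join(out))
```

Execution trace: 'A' (inner except TypeError) → 'M' (outer except TypeError) → 'X' (after the try/except). Output: AMX

Answer: AMX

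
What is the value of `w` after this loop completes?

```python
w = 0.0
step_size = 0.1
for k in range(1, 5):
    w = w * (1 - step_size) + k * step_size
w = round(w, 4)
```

Moving average with lr=0.1
`w` takes the values: 0.0 → 0.1 → 0.29 → 0.561 → 0.9049

Answer: 0.9049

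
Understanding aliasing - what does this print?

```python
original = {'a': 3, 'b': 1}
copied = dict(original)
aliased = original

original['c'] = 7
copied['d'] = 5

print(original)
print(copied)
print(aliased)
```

Key concept: dict() creates copy, assignment creates alias.
Step by step:
`original = {'a': 3, 'b': 1}` → original = {'a': 3, 'b': 1}
`copied = dict(original)` → copied = {'a': 3, 'b': 1}
`aliased = original` → aliased = {'a': 3, 'b': 1} (same object as original)
`original['c'] = 7` → original = {'a': 3, 'b': 1, 'c': 7} (same object as aliased); aliased = {'a': 3, 'b': 1, 'c': 7} (same object as original)
`copied['d'] = 5` → copied = {'a': 3, 'b': 1, 'd': 5}
`print(original)` → prints {'a': 3, 'b': 1, 'c': 7}
`print(copied)` → prints {'a': 3, 'b': 1, 'd': 5}
`print(aliased)` → prints {'a': 3, 'b': 1, 'c': 7}

Answer:
{'a': 3, 'b': 1, 'c': 7}
{'a': 3, 'b': 1, 'd': 5}
{'a': 3, 'b': 1, 'c': 7}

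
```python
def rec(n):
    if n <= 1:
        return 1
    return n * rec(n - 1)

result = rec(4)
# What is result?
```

rec(4) = 4 * 3 * 2 * 1 = 24

Answer: 24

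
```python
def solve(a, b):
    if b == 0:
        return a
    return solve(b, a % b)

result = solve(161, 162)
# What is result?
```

solve(161, 162) -> solve(162, 161) -> solve(161, 1) -> solve(1, 0) -> 1

Answer: 1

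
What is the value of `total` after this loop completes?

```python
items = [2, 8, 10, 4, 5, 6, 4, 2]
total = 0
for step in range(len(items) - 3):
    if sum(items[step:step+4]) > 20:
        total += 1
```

Count windows with sum > 20
`total` takes the values: 0 → 1 → 2 → 3

Answer: 3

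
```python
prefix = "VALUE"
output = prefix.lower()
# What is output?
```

Trace:
`prefix = "VALUE"` → prefix = 'VALUE'
`output = prefix.lower()` → output = 'value'
So output = 'value'

Answer: 'value'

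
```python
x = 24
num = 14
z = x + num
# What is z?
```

Trace:
`x = 24` → x = 24
`num = 14` → num = 14
`z = x + num` → z = 38
So z = 38

Answer: 38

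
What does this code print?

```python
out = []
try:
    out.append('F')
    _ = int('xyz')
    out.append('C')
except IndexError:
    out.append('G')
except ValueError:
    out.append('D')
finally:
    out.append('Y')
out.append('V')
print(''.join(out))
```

Execution trace: 'F' (try body) → 'D' (except ValueError) → 'Y' (finally) → 'V' (after the try/except). Output: FDYV

Answer: FDYV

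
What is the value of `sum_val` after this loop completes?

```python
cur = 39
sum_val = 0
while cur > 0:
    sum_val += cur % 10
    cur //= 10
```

Sum digits of 39
`sum_val` takes the values: 0 → 9 → 12

Answer: 12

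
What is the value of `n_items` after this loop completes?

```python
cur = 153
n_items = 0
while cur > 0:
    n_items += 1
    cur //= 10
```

Count digits by repeated division by 10
`n_items` takes the values: 0 → 1 → 2 → 3

Answer: 3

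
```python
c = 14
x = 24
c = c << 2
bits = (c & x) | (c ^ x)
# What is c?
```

Trace:
`c = 14` → c = 14
`x = 24` → x = 24
`c = c << 2` → c = 56
`bits = (c & x) | (c ^ x)` → bits = 56
So c = 56

Answer: 56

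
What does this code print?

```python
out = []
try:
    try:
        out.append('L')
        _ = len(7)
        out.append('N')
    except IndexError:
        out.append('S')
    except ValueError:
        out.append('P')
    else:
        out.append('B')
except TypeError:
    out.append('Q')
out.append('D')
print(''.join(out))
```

Execution trace: 'L' (try body) → 'Q' (outer except TypeError) → 'D' (after the try/except). Output: LQD

Answer: LQD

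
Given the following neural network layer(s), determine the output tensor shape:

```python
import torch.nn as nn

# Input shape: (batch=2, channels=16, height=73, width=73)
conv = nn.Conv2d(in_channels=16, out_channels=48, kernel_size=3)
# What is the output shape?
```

Input: (2, 16, 73, 73) -> Output: (2, 48, 71, 71)

Answer: (2, 48, 71, 71)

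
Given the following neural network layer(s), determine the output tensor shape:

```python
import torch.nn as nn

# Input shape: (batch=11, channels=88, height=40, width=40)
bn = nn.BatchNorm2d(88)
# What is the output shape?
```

Input: (11, 88, 40, 40) -> Output: (11, 88, 40, 40)

Answer: (11, 88, 40, 40)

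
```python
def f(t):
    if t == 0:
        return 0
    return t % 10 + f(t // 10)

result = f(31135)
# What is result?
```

Sum of digits of 31135: 5 + 3 + 1 + 1 + 3 = 13

Answer: 13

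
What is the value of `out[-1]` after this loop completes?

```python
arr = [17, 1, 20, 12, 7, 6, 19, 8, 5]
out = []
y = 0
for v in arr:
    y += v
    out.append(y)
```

Cumulative sum ends at 95
`out` takes the values: [] → [17] → [17, 18] → [17, 18, 38] → [17, 18, 38, 50] → [17, 18, 38, 50, 57] → [17, 18, 38, 50, 57, 63] → [17, 18, 38, 50, 57, 63, 82] → [17, 18, 38, 50, 57, 63, 82, 90] → [17, 18, 38, 50, 57, 63, 82, 90, 95]
So `out[-1]` = 95

Answer: 95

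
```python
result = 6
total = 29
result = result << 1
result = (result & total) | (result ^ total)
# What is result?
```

Trace:
`result = 6` → result = 6
`total = 29` → total = 29
`result = result << 1` → result = 12
`result = (result & total) | (result ^ total)` → result = 29
So result = 29

Answer: 29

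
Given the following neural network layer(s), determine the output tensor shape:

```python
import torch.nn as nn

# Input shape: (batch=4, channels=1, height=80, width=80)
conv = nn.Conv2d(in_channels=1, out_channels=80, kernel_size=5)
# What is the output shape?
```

Input: (4, 1, 80, 80) -> Output: (4, 80, 76, 76)

Answer: (4, 80, 76, 76)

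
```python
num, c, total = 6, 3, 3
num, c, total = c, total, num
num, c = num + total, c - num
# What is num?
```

Trace:
`num, c, total = 6, 3, 3` → num = 6; c = 3; total = 3
`num, c, total = c, total, num` → num = 3; c = 3; total = 6
`num, c = num + total, c - num` → num = 9; c = 0
So num = 9

Answer: 9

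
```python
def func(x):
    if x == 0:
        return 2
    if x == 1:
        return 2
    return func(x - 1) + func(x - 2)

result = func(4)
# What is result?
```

Build up from base cases: func(0)=2, func(1)=2, func(2)=4, func(3)=6, func(4)=10

Answer: 10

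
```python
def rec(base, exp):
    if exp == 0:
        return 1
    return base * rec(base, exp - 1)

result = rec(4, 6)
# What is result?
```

rec(4, 6) = 4 * 4 * 4 * 4 * 4 * 4 = 4096

Answer: 4096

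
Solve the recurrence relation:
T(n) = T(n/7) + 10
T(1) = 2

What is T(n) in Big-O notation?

Each step divides n by 7 and adds 10. After log_7(n) steps we reach T(1)=2. So T(n) = 10·log_7(n) + 2 = O(log n).

Answer: O(log n)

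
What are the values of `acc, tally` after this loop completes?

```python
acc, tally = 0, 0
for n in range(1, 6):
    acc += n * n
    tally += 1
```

Sum of squares and count
`acc, tally` takes the values: (0, 0) → (1, 0) → (1, 1) → (5, 1) → (5, 2) → (14, 2) → (14, 3) → (30, 3) → (30, 4) → (55, 4) → (55, 5)

Answer: 55, 5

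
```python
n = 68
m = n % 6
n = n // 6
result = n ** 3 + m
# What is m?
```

Trace:
`n = 68` → n = 68
`m = n % 6` → m = 2
`n = n // 6` → n = 11
`result = n ** 3 + m` → result = 1333
So m = 2

Answer: 2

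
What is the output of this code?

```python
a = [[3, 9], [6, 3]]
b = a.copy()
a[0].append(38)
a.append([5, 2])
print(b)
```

Key concept: shallow copy with nested lists.
Step by step:
`a = [[3, 9], [6, 3]]` → a = [[3, 9], [6, 3]]
`b = a.copy()` → b = [[3, 9], [6, 3]]
`a[0].append(38)` → a = [[3, 9, 38], [6, 3]]; b = [[3, 9, 38], [6, 3]]
`a.append([5, 2])` → a = [[3, 9, 38], [6, 3], [5, 2]]
`print(b)` → prints [[3, 9, 38], [6, 3]]

Answer: [[3, 9, 38], [6, 3]]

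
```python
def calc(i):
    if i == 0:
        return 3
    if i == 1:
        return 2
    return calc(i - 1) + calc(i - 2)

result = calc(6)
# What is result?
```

Build up from base cases: calc(0)=3, calc(1)=2, calc(2)=5, calc(3)=7, calc(4)=12, calc(5)=19, calc(6)=31

Answer: 31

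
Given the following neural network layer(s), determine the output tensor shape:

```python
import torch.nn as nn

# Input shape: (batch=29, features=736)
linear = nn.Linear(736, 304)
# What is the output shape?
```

Input: (29, 736) -> Output: (29, 304)

Answer: (29, 304)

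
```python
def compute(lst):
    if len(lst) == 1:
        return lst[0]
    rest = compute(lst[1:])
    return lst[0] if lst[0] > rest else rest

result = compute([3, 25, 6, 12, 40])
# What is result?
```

Recursive max over [3, 25, 6, 12, 40] = 40

Answer: 40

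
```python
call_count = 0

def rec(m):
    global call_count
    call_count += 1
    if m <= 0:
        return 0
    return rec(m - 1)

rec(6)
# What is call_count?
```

Linear recursion stepping by 1: 7 calls from m=6 down to ≤0.

Answer: 7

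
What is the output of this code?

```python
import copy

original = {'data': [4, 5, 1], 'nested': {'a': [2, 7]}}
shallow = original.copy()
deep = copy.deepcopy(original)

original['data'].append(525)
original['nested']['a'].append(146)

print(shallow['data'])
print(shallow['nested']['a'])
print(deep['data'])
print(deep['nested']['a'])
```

Key concept: comparing shallow vs deep copy.
Step by step:
`original = {'data': [4, 5, 1], 'nested': {'a': [2, 7]}}` → original = {'data': [4, 5, 1], 'nested': {'a': [2, 7]}}
`shallow = original.copy()` → shallow = {'data': [4, 5, 1], 'nested': {'a': [2, 7]}}
`deep = copy.deepcopy(original)` → deep = {'data': [4, 5, 1], 'nested': {'a': [2, 7]}}
`original['data'].append(525)` → original = {'data': [4, 5, 1, 525], 'nested': {'a': [2, 7]}}; shallow = {'data': [4, 5, 1, 525], 'nested': {'a': [2, 7]}}
`original['nested']['a'].append(146)` → original = {'data': [4, 5, 1, 525], 'nested': {'a': [2, 7, 146]}}; shallow = {'data': [4, 5, 1, 525], 'nested': {'a': [2, 7, 146]}}
`print(shallow['data'])` → prints [4, 5, 1, 525]
`print(shallow['nested']['a'])` → prints [2, 7, 146]
`print(deep['data'])` → prints [4, 5, 1]
`print(deep['nested']['a'])` → prints [2, 7]

Answer:
[4, 5, 1, 525]
[2, 7, 146]
[4, 5, 1]
[2, 7]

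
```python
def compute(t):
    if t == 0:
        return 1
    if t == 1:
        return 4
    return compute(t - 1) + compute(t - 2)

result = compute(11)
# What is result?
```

Build up from base cases: compute(0)=1, compute(1)=4, compute(2)=5, compute(3)=9, compute(4)=14, compute(5)=23, compute(6)=37, ..., compute(11)=411

Answer: 411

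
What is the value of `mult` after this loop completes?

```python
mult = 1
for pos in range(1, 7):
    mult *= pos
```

6! = 720
`mult` takes the values: 1 → 2 → 6 → 24 → 120 → 720

Answer: 720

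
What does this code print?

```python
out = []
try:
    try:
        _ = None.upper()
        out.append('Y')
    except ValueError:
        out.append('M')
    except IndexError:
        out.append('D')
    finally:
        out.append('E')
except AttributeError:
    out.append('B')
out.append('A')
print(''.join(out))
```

Execution trace: 'E' (inner finally) → 'B' (outer except AttributeError) → 'A' (after the try/except). Output: EBA

Answer: EBA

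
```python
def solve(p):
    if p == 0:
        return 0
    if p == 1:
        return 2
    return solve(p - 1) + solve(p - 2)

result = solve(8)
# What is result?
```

Build up from base cases: solve(0)=0, solve(1)=2, solve(2)=2, solve(3)=4, solve(4)=6, solve(5)=10, solve(6)=16, ..., solve(8)=42

Answer: 42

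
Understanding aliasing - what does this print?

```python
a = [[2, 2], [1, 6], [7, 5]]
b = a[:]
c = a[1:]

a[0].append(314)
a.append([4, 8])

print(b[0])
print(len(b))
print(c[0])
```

Key concept: slice with nested mutation.
Step by step:
`a = [[2, 2], [1, 6], [7, 5]]` → a = [[2, 2], [1, 6], [7, 5]]
`b = a[:]` → b = [[2, 2], [1, 6], [7, 5]]
`c = a[1:]` → c = [[1, 6], [7, 5]]
`a[0].append(314)` → a = [[2, 2, 314], [1, 6], [7, 5]]; b = [[2, 2, 314], [1, 6], [7, 5]]
`a.append([4, 8])` → a = [[2, 2, 314], [1, 6], [7, 5], [4, 8]]
`print(b[0])` → prints [2, 2, 314]
`print(len(b))` → prints 3
`print(c[0])` → prints [1, 6]

Answer:
[2, 2, 314]
3
[1, 6]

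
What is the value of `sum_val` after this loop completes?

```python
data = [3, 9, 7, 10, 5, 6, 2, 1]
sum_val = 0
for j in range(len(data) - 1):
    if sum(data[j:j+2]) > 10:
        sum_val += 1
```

Count windows with sum > 10
`sum_val` takes the values: 0 → 1 → 2 → 3 → 4 → 5

Answer: 5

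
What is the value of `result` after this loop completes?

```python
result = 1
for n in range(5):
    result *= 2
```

2^5 = 32
`result` takes the values: 1 → 2 → 4 → 8 → 16 → 32

Answer: 32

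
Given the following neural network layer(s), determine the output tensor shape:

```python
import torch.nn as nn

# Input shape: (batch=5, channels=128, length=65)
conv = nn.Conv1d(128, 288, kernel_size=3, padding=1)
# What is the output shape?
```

Input: (5, 128, 65) -> Output: (5, 288, 65)

Answer: (5, 288, 65)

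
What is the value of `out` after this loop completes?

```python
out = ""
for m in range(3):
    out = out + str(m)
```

Concatenate digits 0 to 2
`out` takes the values: "" → "0" → "01" → "012"

Answer: "012"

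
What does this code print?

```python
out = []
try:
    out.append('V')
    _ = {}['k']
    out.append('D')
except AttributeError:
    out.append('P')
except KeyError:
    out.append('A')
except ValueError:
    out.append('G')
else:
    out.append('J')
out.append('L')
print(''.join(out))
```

Execution trace: 'V' (try body) → 'A' (except KeyError) → 'L' (after the try/except). Output: VAL

Answer: VAL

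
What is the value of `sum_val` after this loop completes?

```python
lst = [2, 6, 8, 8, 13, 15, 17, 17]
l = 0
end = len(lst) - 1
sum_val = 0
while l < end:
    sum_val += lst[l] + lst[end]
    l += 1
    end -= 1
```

Sum of pairs from ends
`sum_val` takes the values: 0 → 19 → 42 → 65 → 86

Answer: 86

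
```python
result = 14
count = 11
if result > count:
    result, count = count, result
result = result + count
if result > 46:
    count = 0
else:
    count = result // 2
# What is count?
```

Trace:
`result = 14` → result = 14
`count = 11` → count = 11
`if result > count: ...` → result > count is True → result = 11; count = 14
`result = result + count` → result = 25
`if result > 46: ...` → result > 46 is False, take else branch → count = 12
So count = 12

Answer: 12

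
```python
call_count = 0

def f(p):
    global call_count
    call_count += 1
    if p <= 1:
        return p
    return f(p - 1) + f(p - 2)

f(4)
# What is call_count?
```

Calls(p) = 1 + Calls(p-1) + Calls(p-2); Calls(0)=Calls(1)=1. For p=4 this gives 9.

Answer: 9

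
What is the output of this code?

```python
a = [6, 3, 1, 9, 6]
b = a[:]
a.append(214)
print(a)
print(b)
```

Key concept: slice [:] creates copy.
Step by step:
`a = [6, 3, 1, 9, 6]` → a = [6, 3, 1, 9, 6]
`b = a[:]` → b = [6, 3, 1, 9, 6]
`a.append(214)` → a = [6, 3, 1, 9, 6, 214]
`print(a)` → prints [6, 3, 1, 9, 6, 214]
`print(b)` → prints [6, 3, 1, 9, 6]

Answer:
[6, 3, 1, 9, 6, 214]
[6, 3, 1, 9, 6]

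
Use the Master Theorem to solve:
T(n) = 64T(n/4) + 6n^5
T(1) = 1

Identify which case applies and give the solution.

a=64, b=4, f(n)=6n^5. log_4(64) = 3. Since c=5 > 3 and the regularity condition holds (64(n/4)^5 = (64/4^5)n^5 with 64/4^5 < 1), Case 3 applies: T(n) = Θ(f(n)) = O(n^5).

Answer: O(n^5) - Case 3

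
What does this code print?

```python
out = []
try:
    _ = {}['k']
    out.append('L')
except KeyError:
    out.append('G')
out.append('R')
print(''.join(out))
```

Execution trace: 'G' (except KeyError) → 'R' (after the try/except). Output: GR

Answer: GR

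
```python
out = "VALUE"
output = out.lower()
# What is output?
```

Trace:
`out = "VALUE"` → out = 'VALUE'
`output = out.lower()` → output = 'value'
So output = 'value'

Answer: 'value'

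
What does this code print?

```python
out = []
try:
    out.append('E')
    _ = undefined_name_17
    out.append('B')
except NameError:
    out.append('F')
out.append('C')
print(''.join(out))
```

Execution trace: 'E' (try body) → 'F' (except NameError) → 'C' (after the try/except). Output: EFC

Answer: EFC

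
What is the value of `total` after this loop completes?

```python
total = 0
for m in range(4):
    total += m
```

Sum of 0 to 3 = 6
`total` takes the values: 0 → 1 → 3 → 6

Answer: 6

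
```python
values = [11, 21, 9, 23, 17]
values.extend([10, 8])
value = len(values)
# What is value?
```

Trace:
`values = [11, 21, 9, 23, 17]` → values = [11, 21, 9, 23, 17]
`values.extend([10, 8])` → values = [11, 21, 9, 23, 17, 10, 8]
`value = len(values)` → value = 7
So value = 7

Answer: 7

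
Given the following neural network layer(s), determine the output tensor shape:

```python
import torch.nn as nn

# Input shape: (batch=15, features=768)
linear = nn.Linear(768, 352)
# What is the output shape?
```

Input: (15, 768) -> Output: (15, 352)

Answer: (15, 352)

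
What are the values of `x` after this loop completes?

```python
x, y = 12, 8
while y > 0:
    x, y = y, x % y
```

GCD of 12 and 8
`x` takes the values: 12 → 8 → 4

Answer: 4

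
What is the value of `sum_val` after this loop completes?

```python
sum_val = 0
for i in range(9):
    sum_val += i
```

Sum of 0 to 8 = 36
`sum_val` takes the values: 0 → 1 → 3 → 6 → 10 → 15 → 21 → 28 → 36

Answer: 36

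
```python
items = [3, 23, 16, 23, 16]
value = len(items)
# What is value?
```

Trace:
`items = [3, 23, 16, 23, 16]` → items = [3, 23, 16, 23, 16]
`value = len(items)` → value = 5
So value = 5

Answer: 5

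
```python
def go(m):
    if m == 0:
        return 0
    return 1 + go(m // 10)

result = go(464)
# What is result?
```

Count of digits of 464: 3

Answer: 3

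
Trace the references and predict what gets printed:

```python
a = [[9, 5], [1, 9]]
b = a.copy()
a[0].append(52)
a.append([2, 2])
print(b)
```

Key concept: shallow copy with nested lists.
Step by step:
`a = [[9, 5], [1, 9]]` → a = [[9, 5], [1, 9]]
`b = a.copy()` → b = [[9, 5], [1, 9]]
`a[0].append(52)` → a = [[9, 5, 52], [1, 9]]; b = [[9, 5, 52], [1, 9]]
`a.append([2, 2])` → a = [[9, 5, 52], [1, 9], [2, 2]]
`print(b)` → prints [[9, 5, 52], [1, 9]]

Answer: [[9, 5, 52], [1, 9]]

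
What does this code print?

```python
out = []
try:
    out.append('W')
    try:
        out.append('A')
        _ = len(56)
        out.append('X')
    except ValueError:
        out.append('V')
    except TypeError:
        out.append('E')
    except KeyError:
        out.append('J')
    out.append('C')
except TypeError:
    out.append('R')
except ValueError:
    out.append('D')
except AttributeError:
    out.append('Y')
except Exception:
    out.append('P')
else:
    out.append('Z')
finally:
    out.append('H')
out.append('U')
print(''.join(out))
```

Execution trace: 'W' (try body) → 'A' (inner try body) → 'E' (inner except TypeError) → 'C' (try body, no exception) → 'Z' (else) → 'H' (finally) → 'U' (after the try/except). Output: WAECZHU

Answer: WAECZHU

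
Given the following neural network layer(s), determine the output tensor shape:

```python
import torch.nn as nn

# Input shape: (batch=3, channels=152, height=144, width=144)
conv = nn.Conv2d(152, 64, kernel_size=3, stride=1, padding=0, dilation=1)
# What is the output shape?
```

Input: (3, 152, 144, 144) -> Output: (3, 64, 142, 142)

Answer: (3, 64, 142, 142)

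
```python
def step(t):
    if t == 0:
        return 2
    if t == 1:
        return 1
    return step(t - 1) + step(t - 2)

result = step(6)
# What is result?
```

Build up from base cases: step(0)=2, step(1)=1, step(2)=3, step(3)=4, step(4)=7, step(5)=11, step(6)=18

Answer: 18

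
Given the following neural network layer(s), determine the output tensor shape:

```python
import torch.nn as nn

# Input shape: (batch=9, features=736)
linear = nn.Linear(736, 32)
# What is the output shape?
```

Input: (9, 736) -> Output: (9, 32)

Answer: (9, 32)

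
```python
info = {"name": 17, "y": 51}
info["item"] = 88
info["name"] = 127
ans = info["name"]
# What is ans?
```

Trace:
`info = {"name": 17, "y": 51}` → info = {'name': 17, 'y': 51}
`info["item"] = 88` → info = {'name': 17, 'y': 51, 'item': 88}
`info["name"] = 127` → info = {'name': 127, 'y': 51, 'item': 88}
`ans = info["name"]` → ans = 127
So ans = 127

Answer: 127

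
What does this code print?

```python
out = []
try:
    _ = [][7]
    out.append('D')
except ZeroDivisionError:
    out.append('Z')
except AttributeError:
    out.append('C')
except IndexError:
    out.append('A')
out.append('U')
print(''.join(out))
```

Execution trace: 'A' (except IndexError) → 'U' (after the try/except). Output: AU

Answer: AU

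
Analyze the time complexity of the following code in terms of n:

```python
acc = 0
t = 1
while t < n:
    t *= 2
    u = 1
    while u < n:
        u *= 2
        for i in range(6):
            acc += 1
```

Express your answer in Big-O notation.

Each loop level contributes: log n × log n × 1. Multiplying the contributions gives O(log² n).

Answer: O(log² n)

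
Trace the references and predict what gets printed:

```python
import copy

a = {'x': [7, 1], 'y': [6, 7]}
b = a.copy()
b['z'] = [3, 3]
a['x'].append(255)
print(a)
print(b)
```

Key concept: shallow copy of dict with mutable values.
Step by step:
`a = {'x': [7, 1], 'y': [6, 7]}` → a = {'x': [7, 1], 'y': [6, 7]}
`b = a.copy()` → b = {'x': [7, 1], 'y': [6, 7]}
`b['z'] = [3, 3]` → b = {'x': [7, 1], 'y': [6, 7], 'z': [3, 3]}
`a['x'].append(255)` → a = {'x': [7, 1, 255], 'y': [6, 7]}; b = {'x': [7, 1, 255], 'y': [6, 7], 'z': [3, 3]}
`print(a)` → prints {'x': [7, 1, 255], 'y': [6, 7]}
`print(b)` → prints {'x': [7, 1, 255], 'y': [6, 7], 'z': [3, 3]}

Answer:
{'x': [7, 1, 255], 'y': [6, 7]}
{'x': [7, 1, 255], 'y': [6, 7], 'z': [3, 3]}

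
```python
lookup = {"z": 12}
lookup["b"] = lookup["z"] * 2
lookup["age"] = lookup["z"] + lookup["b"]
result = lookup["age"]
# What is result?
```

Trace:
`lookup = {"z": 12}` → lookup = {'z': 12}
`lookup["b"] = lookup["z"] * 2` → lookup = {'z': 12, 'b': 24}
`lookup["age"] = lookup["z"] + lookup["b"]` → lookup = {'z': 12, 'b': 24, 'age': 36}
`result = lookup["age"]` → result = 36
So result = 36

Answer: 36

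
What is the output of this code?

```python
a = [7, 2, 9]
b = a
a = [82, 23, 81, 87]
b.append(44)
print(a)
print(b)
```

Key concept: rebinding vs mutation: a is rebound to a new list, b still points at the original.
Step by step:
`a = [7, 2, 9]` → a = [7, 2, 9]
`b = a` → b = [7, 2, 9] (same object as a)
`a = [82, 23, 81, 87]` → a = [82, 23, 81, 87]
`b.append(44)` → b = [7, 2, 9, 44]
`print(a)` → prints [82, 23, 81, 87]
`print(b)` → prints [7, 2, 9, 44]

Answer:
[82, 23, 81, 87]
[7, 2, 9, 44]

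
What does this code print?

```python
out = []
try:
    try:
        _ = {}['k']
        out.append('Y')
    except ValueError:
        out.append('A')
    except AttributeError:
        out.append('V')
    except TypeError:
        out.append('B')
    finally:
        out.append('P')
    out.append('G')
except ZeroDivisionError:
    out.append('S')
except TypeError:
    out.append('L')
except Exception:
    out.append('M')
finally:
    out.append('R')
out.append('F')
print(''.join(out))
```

Execution trace: 'P' (inner finally) → 'M' (except Exception) → 'R' (finally) → 'F' (after the try/except). Output: PMRF

Answer: PMRF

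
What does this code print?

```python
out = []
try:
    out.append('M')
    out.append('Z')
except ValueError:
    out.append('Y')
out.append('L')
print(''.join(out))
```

Execution trace: 'M' (try body) → 'Z' (try body, no exception) → 'L' (after the try/except). Output: MZL

Answer: MZL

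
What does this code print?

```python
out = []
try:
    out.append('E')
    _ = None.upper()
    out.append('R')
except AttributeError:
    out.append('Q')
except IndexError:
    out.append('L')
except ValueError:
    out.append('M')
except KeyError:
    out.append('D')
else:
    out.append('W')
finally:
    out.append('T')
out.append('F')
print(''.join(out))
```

Execution trace: 'E' (try body) → 'Q' (except AttributeError) → 'T' (finally) → 'F' (after the try/except). Output: EQTF

Answer: EQTF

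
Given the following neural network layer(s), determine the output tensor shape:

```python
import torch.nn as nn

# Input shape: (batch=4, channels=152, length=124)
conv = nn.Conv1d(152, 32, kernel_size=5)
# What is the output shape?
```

Input: (4, 152, 124) -> Output: (4, 32, 120)

Answer: (4, 32, 120)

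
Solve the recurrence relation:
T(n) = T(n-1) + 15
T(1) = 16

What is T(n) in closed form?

Unrolling: T(n) = T(1) + 15·(n-1) = 16 + 15(n-1) = 15n + 1.

Answer: T(n) = 15n + 1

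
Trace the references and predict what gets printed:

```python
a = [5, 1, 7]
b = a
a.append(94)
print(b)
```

Key concept: basic list aliasing.
Step by step:
`a = [5, 1, 7]` → a = [5, 1, 7]
`b = a` → b = [5, 1, 7] (same object as a)
`a.append(94)` → a = [5, 1, 7, 94] (same object as b); b = [5, 1, 7, 94] (same object as a)
`print(b)` → prints [5, 1, 7, 94]

Answer: [5, 1, 7, 94]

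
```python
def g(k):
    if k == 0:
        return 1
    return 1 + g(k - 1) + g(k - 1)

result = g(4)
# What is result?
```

g(k) = 1 + 2·g(k-1), g(0)=1. Closed form: (1+1)·2^4 - 1 = 31.

Answer: 31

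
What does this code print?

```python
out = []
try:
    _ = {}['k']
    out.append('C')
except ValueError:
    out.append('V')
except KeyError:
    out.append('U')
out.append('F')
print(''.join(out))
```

Execution trace: 'U' (except KeyError) → 'F' (after the try/except). Output: UF

Answer: UF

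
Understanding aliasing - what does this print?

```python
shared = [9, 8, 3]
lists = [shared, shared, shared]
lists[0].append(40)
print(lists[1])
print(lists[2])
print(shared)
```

Key concept: list of same reference.
Step by step:
`shared = [9, 8, 3]` → shared = [9, 8, 3]
`lists = [shared, shared, shared]` → lists = [[9, 8, 3], [9, 8, 3], [9, 8, 3]]
`lists[0].append(40)` → shared = [9, 8, 3, 40]; lists = [[9, 8, 3, 40], [9, 8, 3, 40], [9, 8, 3, 40]]
`print(lists[1])` → prints [9, 8, 3, 40]
`print(lists[2])` → prints [9, 8, 3, 40]
`print(shared)` → prints [9, 8, 3, 40]

Answer:
[9, 8, 3, 40]
[9, 8, 3, 40]
[9, 8, 3, 40]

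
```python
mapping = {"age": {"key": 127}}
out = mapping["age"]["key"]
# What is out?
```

Trace:
`mapping = {"age": {"key": 127}}` → mapping = {'age': {'key': 127}}
`out = mapping["age"]["key"]` → out = 127
So out = 127

Answer: 127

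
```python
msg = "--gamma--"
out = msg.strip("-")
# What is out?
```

Trace:
`msg = "--gamma--"` → msg = '--gamma--'
`out = msg.strip("-")` → out = 'gamma'
So out = 'gamma'

Answer: 'gamma'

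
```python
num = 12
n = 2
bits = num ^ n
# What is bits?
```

Trace:
`num = 12` → num = 12
`n = 2` → n = 2
`bits = num ^ n` → bits = 14
So bits = 14

Answer: 14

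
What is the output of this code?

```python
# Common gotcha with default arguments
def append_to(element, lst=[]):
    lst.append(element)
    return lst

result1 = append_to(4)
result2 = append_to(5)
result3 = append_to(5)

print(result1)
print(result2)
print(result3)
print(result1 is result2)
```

Key concept: mutable default argument gotcha.
Step by step:
`result1 = append_to(4)` → result1 = [4]
`result2 = append_to(5)` → result1 = [4, 5] (same object as result2); result2 = [4, 5] (same object as result1)
`result3 = append_to(5)` → result1 = [4, 5, 5] (same object as result2, result3); result2 = [4, 5, 5] (same object as result1, result3); result3 = [4, 5, 5] (same object as result1, result2)
`print(result1)` → prints [4, 5, 5]
`print(result2)` → prints [4, 5, 5]
`print(result3)` → prints [4, 5, 5]
`print(result1 is result2)` → prints True

Answer:
[4, 5, 5]
[4, 5, 5]
[4, 5, 5]
True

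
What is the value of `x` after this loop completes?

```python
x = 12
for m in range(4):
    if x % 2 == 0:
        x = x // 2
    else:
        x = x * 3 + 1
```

Collatz-style transformation from 12
`x` takes the values: 12 → 6 → 3 → 10 → 5

Answer: 5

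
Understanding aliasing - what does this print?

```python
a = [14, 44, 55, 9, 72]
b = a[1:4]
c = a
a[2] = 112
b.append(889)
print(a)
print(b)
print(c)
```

Key concept: slice vs alias.
Step by step:
`a = [14, 44, 55, 9, 72]` → a = [14, 44, 55, 9, 72]
`b = a[1:4]` → b = [44, 55, 9]
`c = a` → c = [14, 44, 55, 9, 72] (same object as a)
`a[2] = 112` → a = [14, 44, 112, 9, 72] (same object as c); c = [14, 44, 112, 9, 72] (same object as a)
`b.append(889)` → b = [44, 55, 9, 889]
`print(a)` → prints [14, 44, 112, 9, 72]
`print(b)` → prints [44, 55, 9, 889]
`print(c)` → prints [14, 44, 112, 9, 72]

Answer:
[14, 44, 112, 9, 72]
[44, 55, 9, 889]
[14, 44, 112, 9, 72]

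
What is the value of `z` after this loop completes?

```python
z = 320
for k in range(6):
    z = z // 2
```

Halve 6 times: 320 // 2^6 = 5
`z` takes the values: 320 → 160 → 80 → 40 → 20 → 10 → 5

Answer: 5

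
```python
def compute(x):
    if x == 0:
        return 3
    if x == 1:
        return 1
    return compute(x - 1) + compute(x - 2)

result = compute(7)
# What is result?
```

Build up from base cases: compute(0)=3, compute(1)=1, compute(2)=4, compute(3)=5, compute(4)=9, compute(5)=14, compute(6)=23, ..., compute(7)=37

Answer: 37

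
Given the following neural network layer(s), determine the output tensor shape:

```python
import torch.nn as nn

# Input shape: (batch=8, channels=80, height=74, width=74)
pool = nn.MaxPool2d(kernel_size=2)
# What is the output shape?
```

Input: (8, 80, 74, 74) -> Output: (8, 80, 37, 37)

Answer: (8, 80, 37, 37)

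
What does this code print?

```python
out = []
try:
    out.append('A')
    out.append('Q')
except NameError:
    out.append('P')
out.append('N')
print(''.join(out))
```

Execution trace: 'A' (try body) → 'Q' (try body, no exception) → 'N' (after the try/except). Output: AQN

Answer: AQN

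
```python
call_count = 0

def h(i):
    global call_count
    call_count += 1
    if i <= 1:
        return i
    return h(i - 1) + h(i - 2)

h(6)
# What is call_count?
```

Calls(i) = 1 + Calls(i-1) + Calls(i-2); Calls(0)=Calls(1)=1. For i=6 this gives 25.

Answer: 25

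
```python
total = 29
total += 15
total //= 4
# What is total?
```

Trace:
`total = 29` → total = 29
`total += 15` → total = 44
`total //= 4` → total = 11
So total = 11

Answer: 11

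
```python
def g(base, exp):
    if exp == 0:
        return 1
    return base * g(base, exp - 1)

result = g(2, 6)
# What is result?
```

g(2, 6) = 2 * 2 * 2 * 2 * 2 * 2 = 64

Answer: 64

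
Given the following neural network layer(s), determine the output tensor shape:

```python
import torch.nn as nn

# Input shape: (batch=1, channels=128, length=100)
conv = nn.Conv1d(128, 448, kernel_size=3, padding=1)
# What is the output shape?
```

Input: (1, 128, 100) -> Output: (1, 448, 100)

Answer: (1, 448, 100)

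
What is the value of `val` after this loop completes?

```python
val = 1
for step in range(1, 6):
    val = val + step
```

Start at 1, add 1 through 5
`val` takes the values: 1 → 2 → 4 → 7 → 11 → 16

Answer: 16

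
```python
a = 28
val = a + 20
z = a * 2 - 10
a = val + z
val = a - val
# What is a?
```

Trace:
`a = 28` → a = 28
`val = a + 20` → val = 48
`z = a * 2 - 10` → z = 46
`a = val + z` → a = 94
`val = a - val` → val = 46
So a = 94

Answer: 94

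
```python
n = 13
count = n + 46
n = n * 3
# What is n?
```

Trace:
`n = 13` → n = 13
`count = n + 46` → count = 59
`n = n * 3` → n = 39
So n = 39

Answer: 39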